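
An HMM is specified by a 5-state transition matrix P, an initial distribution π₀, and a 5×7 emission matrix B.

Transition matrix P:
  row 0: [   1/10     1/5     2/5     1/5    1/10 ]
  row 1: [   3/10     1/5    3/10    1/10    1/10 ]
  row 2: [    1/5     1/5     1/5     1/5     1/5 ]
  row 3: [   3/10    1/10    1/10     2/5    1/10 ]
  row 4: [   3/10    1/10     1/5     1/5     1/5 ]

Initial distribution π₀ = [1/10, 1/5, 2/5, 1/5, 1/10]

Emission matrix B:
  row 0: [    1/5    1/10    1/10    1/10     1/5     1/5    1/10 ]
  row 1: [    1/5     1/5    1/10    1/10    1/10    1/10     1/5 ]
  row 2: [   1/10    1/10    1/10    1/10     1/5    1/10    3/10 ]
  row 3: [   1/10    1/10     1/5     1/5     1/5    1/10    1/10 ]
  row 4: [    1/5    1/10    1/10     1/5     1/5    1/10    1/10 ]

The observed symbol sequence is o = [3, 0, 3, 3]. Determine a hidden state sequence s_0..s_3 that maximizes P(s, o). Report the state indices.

path = [3, 3, 3, 3]

t=0: δ = [1.000e-02, 2.000e-02, 4.000e-02, 4.000e-02, 2.000e-02]  (obs o_0=3)
t=1: δ = [2.400e-03, 1.600e-03, 8.000e-04, 1.600e-03, 1.600e-03]  ψ = [3, 2, 2, 3, 2]  (obs o_1=0)
t=2: δ = [4.800e-05, 4.800e-05, 9.600e-05, 1.280e-04, 6.400e-05]  ψ = [1, 0, 0, 3, 4]  (obs o_2=3)
t=3: δ = [3.840e-06, 1.920e-06, 1.920e-06, 1.024e-05, 3.840e-06]  ψ = [3, 2, 0, 3, 2]  (obs o_3=3)
backtrack: best end state = 3; path = [3, 3, 3, 3]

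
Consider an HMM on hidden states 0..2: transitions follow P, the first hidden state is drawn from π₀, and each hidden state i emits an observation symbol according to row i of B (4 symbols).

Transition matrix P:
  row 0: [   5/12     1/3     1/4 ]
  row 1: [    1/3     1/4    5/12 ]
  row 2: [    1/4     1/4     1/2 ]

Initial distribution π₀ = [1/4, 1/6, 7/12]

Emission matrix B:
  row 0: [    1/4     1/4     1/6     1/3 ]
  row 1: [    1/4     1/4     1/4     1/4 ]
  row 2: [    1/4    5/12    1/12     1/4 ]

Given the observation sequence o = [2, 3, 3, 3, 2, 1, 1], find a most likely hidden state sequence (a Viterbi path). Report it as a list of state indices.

t=0: δ = [4.167e-02, 4.167e-02, 4.861e-02]  (obs o_0=2)
t=1: δ = [5.787e-03, 3.472e-03, 6.076e-03]  ψ = [0, 0, 2]  (obs o_1=3)
t=2: δ = [8.038e-04, 4.823e-04, 7.595e-04]  ψ = [0, 0, 2]  (obs o_2=3)
t=3: δ = [1.116e-04, 6.698e-05, 9.494e-05]  ψ = [0, 0, 2]  (obs o_3=3)
t=4: δ = [7.752e-06, 9.303e-06, 3.956e-06]  ψ = [0, 0, 2]  (obs o_4=2)
t=5: δ = [8.075e-07, 6.460e-07, 1.615e-06]  ψ = [0, 0, 1]  (obs o_5=1)
t=6: δ = [1.009e-07, 1.009e-07, 3.365e-07]  ψ = [2, 2, 2]  (obs o_6=1)
backtrack: best end state = 2; path = [0, 0, 0, 0, 1, 2, 2]

path = [0, 0, 0, 0, 1, 2, 2]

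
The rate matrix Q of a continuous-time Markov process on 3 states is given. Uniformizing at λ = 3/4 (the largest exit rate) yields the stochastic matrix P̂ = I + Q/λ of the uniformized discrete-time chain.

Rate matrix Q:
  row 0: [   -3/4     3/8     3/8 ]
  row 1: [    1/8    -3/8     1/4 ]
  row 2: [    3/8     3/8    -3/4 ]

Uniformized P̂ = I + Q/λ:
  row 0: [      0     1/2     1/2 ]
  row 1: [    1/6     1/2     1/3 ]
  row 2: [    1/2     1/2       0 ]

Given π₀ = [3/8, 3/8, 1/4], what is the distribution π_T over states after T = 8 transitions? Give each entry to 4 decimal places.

t=0: π = [0.3750, 0.3750, 0.2500]
t=1: π = [0.1875, 0.5000, 0.3125]
t=2: π = [0.2396, 0.5000, 0.2604]
t=3: π = [0.2135, 0.5000, 0.2865]
t=4: π = [0.2266, 0.5000, 0.2734]
t=5: π = [0.2201, 0.5000, 0.2799]
t=6: π = [0.2233, 0.5000, 0.2767]
t=7: π = [0.2217, 0.5000, 0.2783]
t=8: π = [0.2225, 0.5000, 0.2775]

π = [0.2225, 0.5000, 0.2775]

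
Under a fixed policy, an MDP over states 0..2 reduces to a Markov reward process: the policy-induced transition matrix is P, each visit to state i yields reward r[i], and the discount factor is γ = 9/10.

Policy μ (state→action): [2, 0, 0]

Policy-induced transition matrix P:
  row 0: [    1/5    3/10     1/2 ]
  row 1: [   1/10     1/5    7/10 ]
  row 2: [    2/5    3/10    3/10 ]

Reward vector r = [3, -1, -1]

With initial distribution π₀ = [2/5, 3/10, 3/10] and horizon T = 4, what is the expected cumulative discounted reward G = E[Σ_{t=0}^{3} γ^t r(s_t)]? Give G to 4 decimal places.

G = 0.6419

t=0: π = [0.4000, 0.3000, 0.3000], E[r] = 0.6000, γ^t·E[r] = 0.600000, running G = 0.600000
t=1: π = [0.2300, 0.2700, 0.5000], E[r] = -0.0800, γ^t·E[r] = -0.072000, running G = 0.528000
t=2: π = [0.2730, 0.2730, 0.4540], E[r] = 0.0920, γ^t·E[r] = 0.074520, running G = 0.602520
t=3: π = [0.2635, 0.2727, 0.4638], E[r] = 0.0540, γ^t·E[r] = 0.039366, running G = 0.641886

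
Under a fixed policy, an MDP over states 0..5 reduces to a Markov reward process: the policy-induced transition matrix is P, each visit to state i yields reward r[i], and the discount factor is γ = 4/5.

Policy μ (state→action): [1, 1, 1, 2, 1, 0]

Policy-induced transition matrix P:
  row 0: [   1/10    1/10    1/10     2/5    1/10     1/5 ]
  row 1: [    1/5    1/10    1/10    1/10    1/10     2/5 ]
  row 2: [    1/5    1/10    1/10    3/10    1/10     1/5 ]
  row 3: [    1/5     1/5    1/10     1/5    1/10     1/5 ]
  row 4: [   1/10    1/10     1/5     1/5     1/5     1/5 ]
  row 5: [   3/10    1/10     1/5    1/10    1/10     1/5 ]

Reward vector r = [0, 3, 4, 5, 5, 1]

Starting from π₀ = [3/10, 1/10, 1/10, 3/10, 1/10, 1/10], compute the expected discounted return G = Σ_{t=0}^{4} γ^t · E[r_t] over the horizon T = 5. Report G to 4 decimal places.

G = 9.4151

t=0: π = [0.3000, 0.1000, 0.1000, 0.3000, 0.1000, 0.1000], E[r] = 2.8000, γ^t·E[r] = 2.800000, running G = 2.800000
t=1: π = [0.1700, 0.1300, 0.1200, 0.2500, 0.1100, 0.2200], E[r] = 2.8900, γ^t·E[r] = 2.312000, running G = 5.112000
t=2: π = [0.1940, 0.1250, 0.1330, 0.2110, 0.1110, 0.2260], E[r] = 2.7430, γ^t·E[r] = 1.755520, running G = 6.867520
t=3: π = [0.1921, 0.1211, 0.1337, 0.2170, 0.1111, 0.2250], E[r] = 2.7636, γ^t·E[r] = 1.414963, running G = 8.282483
t=4: π = [0.1922, 0.1217, 0.1336, 0.2172, 0.1111, 0.2242], E[r] = 2.7652, γ^t·E[r] = 1.132630, running G = 9.415113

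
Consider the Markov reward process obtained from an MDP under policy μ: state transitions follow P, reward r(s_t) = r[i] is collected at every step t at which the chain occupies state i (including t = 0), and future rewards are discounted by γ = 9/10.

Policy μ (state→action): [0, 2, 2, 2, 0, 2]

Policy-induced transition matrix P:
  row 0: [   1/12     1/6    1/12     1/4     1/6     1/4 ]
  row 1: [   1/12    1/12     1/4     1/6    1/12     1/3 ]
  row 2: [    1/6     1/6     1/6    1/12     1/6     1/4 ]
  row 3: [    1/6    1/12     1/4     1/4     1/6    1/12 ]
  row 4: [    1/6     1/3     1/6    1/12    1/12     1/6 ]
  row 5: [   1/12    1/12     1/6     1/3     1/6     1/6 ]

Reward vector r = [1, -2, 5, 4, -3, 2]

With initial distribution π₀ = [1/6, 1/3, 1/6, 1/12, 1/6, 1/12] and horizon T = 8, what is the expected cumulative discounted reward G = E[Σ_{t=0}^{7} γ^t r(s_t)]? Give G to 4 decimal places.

G = 7.5763

t=0: π = [0.1667, 0.3333, 0.1667, 0.0833, 0.1667, 0.0833], E[r] = 0.3333, γ^t·E[r] = 0.333333, running G = 0.333333
t=1: π = [0.1181, 0.1528, 0.1875, 0.1736, 0.1250, 0.2431], E[r] = 1.5556, γ^t·E[r] = 1.400000, running G = 1.733333
t=2: π = [0.1238, 0.1400, 0.1840, 0.2054, 0.1435, 0.2031], E[r] = 1.5613, γ^t·E[r] = 1.264688, running G = 2.998021
t=3: π = [0.1277, 0.1449, 0.1851, 0.2007, 0.1430, 0.1985], E[r] = 1.5343, γ^t·E[r] = 1.118531, running G = 4.116552
t=4: π = [0.1274, 0.1452, 0.1848, 0.1998, 0.1427, 0.2002], E[r] = 1.5326, γ^t·E[r] = 1.005513, running G = 5.122065
t=5: π = [0.1273, 0.1450, 0.1848, 0.2000, 0.1427, 0.2002], E[r] = 1.5336, γ^t·E[r] = 0.905596, running G = 6.027661
t=6: π = [0.1273, 0.1450, 0.1848, 0.2000, 0.1427, 0.2002], E[r] = 1.5337, γ^t·E[r] = 0.815070, running G = 6.842731
t=7: π = [0.1273, 0.1450, 0.1848, 0.2000, 0.1427, 0.2002], E[r] = 1.5337, γ^t·E[r] = 0.733540, running G = 7.576271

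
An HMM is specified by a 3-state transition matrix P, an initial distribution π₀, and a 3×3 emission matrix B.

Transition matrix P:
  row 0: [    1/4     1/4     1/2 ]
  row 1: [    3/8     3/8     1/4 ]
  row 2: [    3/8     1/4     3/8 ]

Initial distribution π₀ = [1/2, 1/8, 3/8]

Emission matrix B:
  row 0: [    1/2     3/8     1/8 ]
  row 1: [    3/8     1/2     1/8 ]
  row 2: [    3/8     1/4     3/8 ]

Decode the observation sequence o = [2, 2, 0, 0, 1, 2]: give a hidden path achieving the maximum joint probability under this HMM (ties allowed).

t=0: δ = [6.250e-02, 1.562e-02, 1.406e-01]  (obs o_0=2)
t=1: δ = [6.592e-03, 4.395e-03, 1.978e-02]  ψ = [2, 2, 2]  (obs o_1=2)
t=2: δ = [3.708e-03, 1.854e-03, 2.781e-03]  ψ = [2, 2, 2]  (obs o_2=0)
t=3: δ = [5.214e-04, 3.476e-04, 6.952e-04]  ψ = [2, 0, 0]  (obs o_3=0)
t=4: δ = [9.777e-05, 8.690e-05, 6.518e-05]  ψ = [2, 2, 0]  (obs o_4=1)
t=5: δ = [4.074e-06, 4.074e-06, 1.833e-05]  ψ = [1, 1, 0]  (obs o_5=2)
backtrack: best end state = 2; path = [2, 2, 0, 2, 0, 2]

path = [2, 2, 0, 2, 0, 2]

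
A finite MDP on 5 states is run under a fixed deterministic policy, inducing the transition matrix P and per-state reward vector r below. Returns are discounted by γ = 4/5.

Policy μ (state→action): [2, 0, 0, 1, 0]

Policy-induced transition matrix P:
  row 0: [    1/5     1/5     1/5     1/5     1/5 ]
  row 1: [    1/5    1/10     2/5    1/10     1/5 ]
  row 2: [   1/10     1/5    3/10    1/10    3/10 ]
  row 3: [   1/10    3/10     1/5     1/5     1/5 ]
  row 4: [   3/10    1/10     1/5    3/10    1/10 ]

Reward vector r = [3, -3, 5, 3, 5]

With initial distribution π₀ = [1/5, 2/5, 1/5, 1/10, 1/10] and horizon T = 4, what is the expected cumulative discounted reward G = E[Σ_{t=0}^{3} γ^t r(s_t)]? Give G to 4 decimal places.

t=0: π = [0.2000, 0.4000, 0.2000, 0.1000, 0.1000], E[r] = 1.2000, γ^t·E[r] = 1.200000, running G = 1.200000
t=1: π = [0.1800, 0.1600, 0.3000, 0.1500, 0.2100], E[r] = 3.0600, γ^t·E[r] = 2.448000, running G = 3.648000
t=2: π = [0.1760, 0.1780, 0.2620, 0.1750, 0.2090], E[r] = 2.8740, γ^t·E[r] = 1.839360, running G = 5.487360
t=3: π = [0.1772, 0.1788, 0.2618, 0.1769, 0.2053], E[r] = 2.8614, γ^t·E[r] = 1.465037, running G = 6.952397

G = 6.9524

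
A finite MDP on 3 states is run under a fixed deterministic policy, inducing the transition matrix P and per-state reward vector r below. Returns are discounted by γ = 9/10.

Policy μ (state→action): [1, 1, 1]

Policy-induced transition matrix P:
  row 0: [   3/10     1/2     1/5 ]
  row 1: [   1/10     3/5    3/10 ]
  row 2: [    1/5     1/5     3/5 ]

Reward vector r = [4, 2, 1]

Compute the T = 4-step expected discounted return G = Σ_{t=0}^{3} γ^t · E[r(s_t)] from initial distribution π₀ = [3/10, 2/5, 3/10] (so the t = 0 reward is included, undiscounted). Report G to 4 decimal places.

t=0: π = [0.3000, 0.4000, 0.3000], E[r] = 2.3000, γ^t·E[r] = 2.300000, running G = 2.300000
t=1: π = [0.1900, 0.4500, 0.3600], E[r] = 2.0200, γ^t·E[r] = 1.818000, running G = 4.118000
t=2: π = [0.1740, 0.4370, 0.3890], E[r] = 1.9590, γ^t·E[r] = 1.586790, running G = 5.704790
t=3: π = [0.1737, 0.4270, 0.3993], E[r] = 1.9481, γ^t·E[r] = 1.420165, running G = 7.124955

G = 7.1250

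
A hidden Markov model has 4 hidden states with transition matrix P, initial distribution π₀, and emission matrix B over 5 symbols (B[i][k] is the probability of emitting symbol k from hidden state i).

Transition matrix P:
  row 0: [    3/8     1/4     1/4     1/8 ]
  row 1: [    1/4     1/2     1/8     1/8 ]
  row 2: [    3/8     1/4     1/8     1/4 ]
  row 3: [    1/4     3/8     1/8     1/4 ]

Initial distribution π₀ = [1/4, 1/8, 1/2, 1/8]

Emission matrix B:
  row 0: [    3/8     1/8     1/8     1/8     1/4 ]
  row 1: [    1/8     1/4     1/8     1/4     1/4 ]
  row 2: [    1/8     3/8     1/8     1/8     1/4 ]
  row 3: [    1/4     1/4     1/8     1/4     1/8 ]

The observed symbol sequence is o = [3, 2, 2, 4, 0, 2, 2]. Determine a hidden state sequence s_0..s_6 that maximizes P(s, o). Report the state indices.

t=0: δ = [3.125e-02, 3.125e-02, 6.250e-02, 3.125e-02]  (obs o_0=3)
t=1: δ = [2.930e-03, 1.953e-03, 9.766e-04, 1.953e-03]  ψ = [2, 1, 0, 2]  (obs o_1=2)
t=2: δ = [1.373e-04, 1.221e-04, 9.155e-05, 6.104e-05]  ψ = [0, 1, 0, 3]  (obs o_2=2)
t=3: δ = [1.287e-05, 1.526e-05, 8.583e-06, 2.861e-06]  ψ = [0, 1, 0, 2]  (obs o_3=4)
t=4: δ = [1.810e-06, 9.537e-07, 4.023e-07, 5.364e-07]  ψ = [0, 1, 0, 2]  (obs o_4=0)
t=5: δ = [8.487e-08, 5.960e-08, 5.658e-08, 2.829e-08]  ψ = [0, 1, 0, 0]  (obs o_5=2)
t=6: δ = [3.978e-09, 3.725e-09, 2.652e-09, 1.768e-09]  ψ = [0, 1, 0, 2]  (obs o_6=2)
backtrack: best end state = 0; path = [2, 0, 0, 0, 0, 0, 0]

path = [2, 0, 0, 0, 0, 0, 0]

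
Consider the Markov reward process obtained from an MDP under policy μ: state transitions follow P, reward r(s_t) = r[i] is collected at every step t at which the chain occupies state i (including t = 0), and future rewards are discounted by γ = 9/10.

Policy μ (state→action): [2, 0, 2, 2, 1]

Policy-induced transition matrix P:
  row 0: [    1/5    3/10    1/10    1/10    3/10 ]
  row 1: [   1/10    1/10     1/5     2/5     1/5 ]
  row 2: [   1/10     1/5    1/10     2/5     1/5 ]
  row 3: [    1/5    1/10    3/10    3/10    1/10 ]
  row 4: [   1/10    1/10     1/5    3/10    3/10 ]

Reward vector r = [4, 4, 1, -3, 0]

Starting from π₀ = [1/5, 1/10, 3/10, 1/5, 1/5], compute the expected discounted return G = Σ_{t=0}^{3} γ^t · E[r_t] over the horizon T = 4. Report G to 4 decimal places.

t=0: π = [0.2000, 0.1000, 0.3000, 0.2000, 0.2000], E[r] = 0.9000, γ^t·E[r] = 0.900000, running G = 0.900000
t=1: π = [0.1400, 0.1700, 0.1700, 0.3000, 0.2200], E[r] = 0.5100, γ^t·E[r] = 0.459000, running G = 1.359000
t=2: π = [0.1440, 0.1450, 0.1990, 0.3060, 0.2060], E[r] = 0.4370, γ^t·E[r] = 0.353970, running G = 1.712970
t=3: π = [0.1450, 0.1487, 0.1963, 0.3056, 0.2044], E[r] = 0.4543, γ^t·E[r] = 0.331185, running G = 2.044155

G = 2.0442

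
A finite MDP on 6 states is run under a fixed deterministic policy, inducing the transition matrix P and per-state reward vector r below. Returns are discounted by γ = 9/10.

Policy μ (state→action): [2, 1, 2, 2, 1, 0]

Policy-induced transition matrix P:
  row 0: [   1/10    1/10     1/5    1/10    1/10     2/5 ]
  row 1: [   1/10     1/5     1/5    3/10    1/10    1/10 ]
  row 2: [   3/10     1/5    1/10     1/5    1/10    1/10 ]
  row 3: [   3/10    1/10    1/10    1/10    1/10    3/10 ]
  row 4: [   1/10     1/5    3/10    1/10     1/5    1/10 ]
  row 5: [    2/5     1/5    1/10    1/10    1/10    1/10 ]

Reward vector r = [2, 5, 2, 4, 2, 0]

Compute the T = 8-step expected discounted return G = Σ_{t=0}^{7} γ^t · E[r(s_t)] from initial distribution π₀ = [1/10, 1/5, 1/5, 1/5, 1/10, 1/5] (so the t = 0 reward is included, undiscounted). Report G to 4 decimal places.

G = 13.9128

t=0: π = [0.1000, 0.2000, 0.2000, 0.2000, 0.1000, 0.2000], E[r] = 2.6000, γ^t·E[r] = 2.600000, running G = 2.600000
t=1: π = [0.2400, 0.1700, 0.1500, 0.1600, 0.1100, 0.1700], E[r] = 2.4900, γ^t·E[r] = 2.241000, running G = 4.841000
t=2: π = [0.2130, 0.1600, 0.1630, 0.1490, 0.1110, 0.2040], E[r] = 2.3700, γ^t·E[r] = 1.919700, running G = 6.760700
t=3: π = [0.2236, 0.1638, 0.1595, 0.1483, 0.1111, 0.1937], E[r] = 2.4006, γ^t·E[r] = 1.750037, running G = 8.510737
t=4: π = [0.2197, 0.1628, 0.1610, 0.1487, 0.1111, 0.1967], E[r] = 2.3924, γ^t·E[r] = 1.569634, running G = 10.080371
t=5: π = [0.2210, 0.1632, 0.1605, 0.1487, 0.1111, 0.1956], E[r] = 2.3955, γ^t·E[r] = 1.414528, running G = 11.494900
t=6: π = [0.2205, 0.1630, 0.1606, 0.1487, 0.1111, 0.1960], E[r] = 2.3944, γ^t·E[r] = 1.272502, running G = 12.767402
t=7: π = [0.2207, 0.1631, 0.1606, 0.1487, 0.1111, 0.1959], E[r] = 2.3948, γ^t·E[r] = 1.145425, running G = 13.912827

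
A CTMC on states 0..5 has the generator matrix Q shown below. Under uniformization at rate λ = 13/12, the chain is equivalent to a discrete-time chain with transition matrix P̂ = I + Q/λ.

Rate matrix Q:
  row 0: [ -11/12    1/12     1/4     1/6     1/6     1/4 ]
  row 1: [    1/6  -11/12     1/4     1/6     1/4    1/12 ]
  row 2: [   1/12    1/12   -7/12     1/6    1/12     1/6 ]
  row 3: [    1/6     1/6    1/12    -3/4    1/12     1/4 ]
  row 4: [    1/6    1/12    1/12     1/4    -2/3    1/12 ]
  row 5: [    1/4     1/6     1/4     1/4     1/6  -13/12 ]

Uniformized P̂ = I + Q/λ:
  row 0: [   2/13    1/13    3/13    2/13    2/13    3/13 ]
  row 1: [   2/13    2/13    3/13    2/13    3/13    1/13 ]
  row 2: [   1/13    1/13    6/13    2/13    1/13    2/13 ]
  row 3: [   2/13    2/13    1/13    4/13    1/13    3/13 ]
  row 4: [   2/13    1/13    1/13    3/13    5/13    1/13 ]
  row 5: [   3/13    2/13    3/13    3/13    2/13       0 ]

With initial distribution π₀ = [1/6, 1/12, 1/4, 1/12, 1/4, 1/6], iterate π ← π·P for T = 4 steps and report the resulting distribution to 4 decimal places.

t=0: π = [0.1667, 0.0833, 0.2500, 0.0833, 0.2500, 0.1667]
t=1: π = [0.1474, 0.1026, 0.2372, 0.1987, 0.1923, 0.1218]
t=2: π = [0.1450, 0.1095, 0.2253, 0.2086, 0.1726, 0.1391]
t=3: π = [0.1472, 0.1121, 0.2241, 0.2099, 0.1687, 0.1380]
t=4: π = [0.1472, 0.1123, 0.2242, 0.2097, 0.1680, 0.1385]

π = [0.1472, 0.1123, 0.2242, 0.2097, 0.1680, 0.1385]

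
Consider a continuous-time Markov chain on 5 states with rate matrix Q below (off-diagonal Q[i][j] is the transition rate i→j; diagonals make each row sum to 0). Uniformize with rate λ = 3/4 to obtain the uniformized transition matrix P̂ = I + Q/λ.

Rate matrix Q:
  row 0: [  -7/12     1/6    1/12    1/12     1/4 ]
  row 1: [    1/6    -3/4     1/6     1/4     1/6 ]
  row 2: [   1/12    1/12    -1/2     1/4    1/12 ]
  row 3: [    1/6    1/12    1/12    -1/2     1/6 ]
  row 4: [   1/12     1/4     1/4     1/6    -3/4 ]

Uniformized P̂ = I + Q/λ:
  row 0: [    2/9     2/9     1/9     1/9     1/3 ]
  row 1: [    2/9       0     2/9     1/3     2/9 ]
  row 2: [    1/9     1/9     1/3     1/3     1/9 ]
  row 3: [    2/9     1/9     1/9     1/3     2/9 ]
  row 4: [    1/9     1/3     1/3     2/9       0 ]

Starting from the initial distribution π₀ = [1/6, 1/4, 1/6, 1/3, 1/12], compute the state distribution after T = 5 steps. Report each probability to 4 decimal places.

t=0: π = [0.1667, 0.2500, 0.1667, 0.3333, 0.0833]
t=1: π = [0.1944, 0.1204, 0.1944, 0.2870, 0.2037]
t=2: π = [0.1780, 0.1646, 0.2130, 0.2675, 0.1770]
t=3: π = [0.1789, 0.1519, 0.2160, 0.2741, 0.1790]
t=4: π = [0.1783, 0.1539, 0.2158, 0.2737, 0.1783]
t=5: π = [0.1784, 0.1535, 0.2158, 0.2739, 0.1784]

π = [0.1784, 0.1535, 0.2158, 0.2739, 0.1784]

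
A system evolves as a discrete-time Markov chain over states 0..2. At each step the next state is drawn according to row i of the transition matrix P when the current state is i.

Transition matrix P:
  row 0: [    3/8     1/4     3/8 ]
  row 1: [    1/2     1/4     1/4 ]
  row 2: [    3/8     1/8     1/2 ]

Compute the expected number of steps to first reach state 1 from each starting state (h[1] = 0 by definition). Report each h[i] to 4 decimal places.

h = [5.0909, 0.0000, 5.8182]

First-step conditioning: h[1] = 0; for i ≠ 1, h[i] = 1 + Σ_k P[i][k]·h[k].
  h[0] = 1 + 3/8·h[0] + 3/8·h[2]
  h[2] = 1 + 3/8·h[0] + 1/2·h[2]
Solving the 2×2 linear system over states ≠ 1 gives exactly h = [56/11, 0, 64/11] (h[1] = 0 is the target).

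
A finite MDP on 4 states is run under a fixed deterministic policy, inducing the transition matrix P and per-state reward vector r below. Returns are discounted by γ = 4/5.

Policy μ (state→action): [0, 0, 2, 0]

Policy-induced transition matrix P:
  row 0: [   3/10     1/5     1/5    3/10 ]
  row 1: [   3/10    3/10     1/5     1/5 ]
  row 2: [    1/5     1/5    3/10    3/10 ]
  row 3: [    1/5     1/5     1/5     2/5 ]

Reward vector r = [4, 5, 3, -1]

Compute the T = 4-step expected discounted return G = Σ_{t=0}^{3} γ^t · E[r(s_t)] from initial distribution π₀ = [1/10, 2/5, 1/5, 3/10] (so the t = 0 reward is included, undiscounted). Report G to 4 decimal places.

t=0: π = [0.1000, 0.4000, 0.2000, 0.3000], E[r] = 2.7000, γ^t·E[r] = 2.700000, running G = 2.700000
t=1: π = [0.2500, 0.2400, 0.2200, 0.2900], E[r] = 2.5700, γ^t·E[r] = 2.056000, running G = 4.756000
t=2: π = [0.2490, 0.2240, 0.2220, 0.3050], E[r] = 2.4770, γ^t·E[r] = 1.585280, running G = 6.341280
t=3: π = [0.2473, 0.2224, 0.2222, 0.3081], E[r] = 2.4597, γ^t·E[r] = 1.259366, running G = 7.600646

G = 7.6006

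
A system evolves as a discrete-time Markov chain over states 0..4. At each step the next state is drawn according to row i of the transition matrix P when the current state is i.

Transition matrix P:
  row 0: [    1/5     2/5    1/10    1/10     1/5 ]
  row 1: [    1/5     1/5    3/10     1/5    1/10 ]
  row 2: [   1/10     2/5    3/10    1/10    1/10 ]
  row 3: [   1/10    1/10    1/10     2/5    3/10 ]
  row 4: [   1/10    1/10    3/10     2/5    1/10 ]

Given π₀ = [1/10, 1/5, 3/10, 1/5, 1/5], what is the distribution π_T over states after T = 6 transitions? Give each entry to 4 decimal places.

π = [0.1368, 0.2313, 0.2235, 0.2456, 0.1628]

t=0: π = [0.1000, 0.2000, 0.3000, 0.2000, 0.2000]
t=1: π = [0.1300, 0.2400, 0.2400, 0.2400, 0.1500]
t=2: π = [0.1370, 0.2350, 0.2260, 0.2410, 0.1610]
t=3: π = [0.1372, 0.2324, 0.2244, 0.2441, 0.1619]
t=4: π = [0.1370, 0.2317, 0.2237, 0.2450, 0.1625]
t=5: π = [0.1369, 0.2314, 0.2236, 0.2454, 0.1627]
t=6: π = [0.1368, 0.2313, 0.2235, 0.2456, 0.1628]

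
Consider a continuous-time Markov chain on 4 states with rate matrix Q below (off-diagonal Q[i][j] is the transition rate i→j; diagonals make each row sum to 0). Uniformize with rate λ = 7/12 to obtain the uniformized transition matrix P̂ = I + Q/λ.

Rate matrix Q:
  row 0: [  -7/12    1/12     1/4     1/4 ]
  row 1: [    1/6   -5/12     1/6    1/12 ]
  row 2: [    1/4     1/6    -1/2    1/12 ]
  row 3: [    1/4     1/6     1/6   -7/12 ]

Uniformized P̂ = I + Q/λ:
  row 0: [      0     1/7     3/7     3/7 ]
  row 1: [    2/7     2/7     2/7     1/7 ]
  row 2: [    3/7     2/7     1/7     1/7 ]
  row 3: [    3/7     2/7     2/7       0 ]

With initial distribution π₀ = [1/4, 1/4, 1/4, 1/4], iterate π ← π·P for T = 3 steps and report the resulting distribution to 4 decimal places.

t=0: π = [0.2500, 0.2500, 0.2500, 0.2500]
t=1: π = [0.2857, 0.2500, 0.2857, 0.1786]
t=2: π = [0.2704, 0.2449, 0.2857, 0.1990]
t=3: π = [0.2777, 0.2471, 0.2835, 0.1917]

π = [0.2777, 0.2471, 0.2835, 0.1917]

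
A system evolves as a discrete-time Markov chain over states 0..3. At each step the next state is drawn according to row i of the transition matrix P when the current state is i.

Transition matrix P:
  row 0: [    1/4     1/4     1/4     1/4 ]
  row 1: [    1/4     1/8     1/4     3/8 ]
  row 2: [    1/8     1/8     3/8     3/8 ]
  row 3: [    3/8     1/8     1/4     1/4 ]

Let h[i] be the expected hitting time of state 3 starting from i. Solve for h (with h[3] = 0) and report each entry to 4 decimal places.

h = [3.2308, 2.8718, 2.8205, 0.0000]

First-step conditioning: h[3] = 0; for i ≠ 3, h[i] = 1 + Σ_k P[i][k]·h[k].
  h[0] = 1 + 1/4·h[0] + 1/4·h[1] + 1/4·h[2]
  h[1] = 1 + 1/4·h[0] + 1/8·h[1] + 1/4·h[2]
  h[2] = 1 + 1/8·h[0] + 1/8·h[1] + 3/8·h[2]
Solving the 3×3 linear system over states ≠ 3 gives exactly h = [42/13, 112/39, 110/39, 0] (h[3] = 0 is the target).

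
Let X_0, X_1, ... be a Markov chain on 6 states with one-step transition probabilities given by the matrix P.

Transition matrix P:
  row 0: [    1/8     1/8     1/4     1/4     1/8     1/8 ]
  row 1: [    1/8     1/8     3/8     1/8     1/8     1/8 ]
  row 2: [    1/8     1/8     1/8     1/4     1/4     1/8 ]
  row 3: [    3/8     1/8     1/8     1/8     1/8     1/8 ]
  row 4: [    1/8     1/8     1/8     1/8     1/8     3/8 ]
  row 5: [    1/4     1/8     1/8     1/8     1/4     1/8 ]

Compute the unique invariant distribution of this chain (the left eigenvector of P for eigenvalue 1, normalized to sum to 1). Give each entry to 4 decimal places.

π = [0.1887, 0.1250, 0.1798, 0.1711, 0.1684, 0.1671]

Balance equations π_j = Σ_i π_i·P[i][j]:
  π_0 = 1/8·π_0 + 1/8·π_1 + 1/8·π_2 + 3/8·π_3 + 1/8·π_4 + 1/4·π_5
  π_1 = 1/8·π_0 + 1/8·π_1 + 1/8·π_2 + 1/8·π_3 + 1/8·π_4 + 1/8·π_5
  π_2 = 1/4·π_0 + 3/8·π_1 + 1/8·π_2 + 1/8·π_3 + 1/8·π_4 + 1/8·π_5
  π_3 = 1/4·π_0 + 1/8·π_1 + 1/4·π_2 + 1/8·π_3 + 1/8·π_4 + 1/8·π_5
  π_4 = 1/8·π_0 + 1/8·π_1 + 1/4·π_2 + 1/8·π_3 + 1/8·π_4 + 1/4·π_5
  normalize: π_0 + π_1 + π_2 + π_3 + π_4 + π_5 = 1
Solving the linear system gives exactly π = [1925/10204, 1/8, 1835/10204, 3491/20408, 859/5102, 1705/10204].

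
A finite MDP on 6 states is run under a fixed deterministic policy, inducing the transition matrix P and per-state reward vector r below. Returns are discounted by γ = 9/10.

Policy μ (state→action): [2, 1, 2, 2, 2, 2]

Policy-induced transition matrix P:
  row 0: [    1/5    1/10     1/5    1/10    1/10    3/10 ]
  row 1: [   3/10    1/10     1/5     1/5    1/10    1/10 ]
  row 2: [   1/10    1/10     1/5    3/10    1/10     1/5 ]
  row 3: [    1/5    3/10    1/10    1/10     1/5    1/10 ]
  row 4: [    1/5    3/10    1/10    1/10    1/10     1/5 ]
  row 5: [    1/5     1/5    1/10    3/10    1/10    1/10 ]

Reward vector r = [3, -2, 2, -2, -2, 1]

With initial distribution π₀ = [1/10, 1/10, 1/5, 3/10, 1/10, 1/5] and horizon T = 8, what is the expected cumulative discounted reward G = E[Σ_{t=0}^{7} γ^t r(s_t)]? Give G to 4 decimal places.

G = 0.3595

t=0: π = [0.1000, 0.1000, 0.2000, 0.3000, 0.1000, 0.2000], E[r] = -0.1000, γ^t·E[r] = -0.100000, running G = -0.100000
t=1: π = [0.1900, 0.2000, 0.1400, 0.1900, 0.1300, 0.1500], E[r] = -0.0400, γ^t·E[r] = -0.036000, running G = -0.136000
t=2: π = [0.2060, 0.1790, 0.1530, 0.1780, 0.1190, 0.1650], E[r] = 0.1370, γ^t·E[r] = 0.110970, running G = -0.025030
t=3: π = [0.2026, 0.1759, 0.1538, 0.1815, 0.1178, 0.1684], E[r] = 0.1334, γ^t·E[r] = 0.097249, running G = 0.072219
t=4: π = [0.2022, 0.1767, 0.1532, 0.1820, 0.1182, 0.1677], E[r] = 0.1270, γ^t·E[r] = 0.083331, running G = 0.155550
t=5: π = [0.2023, 0.1768, 0.1532, 0.1819, 0.1182, 0.1676], E[r] = 0.1273, γ^t·E[r] = 0.075188, running G = 0.230738
t=6: π = [0.2024, 0.1768, 0.1532, 0.1818, 0.1182, 0.1676], E[r] = 0.1276, γ^t·E[r] = 0.067798, running G = 0.298536
t=7: π = [0.2024, 0.1768, 0.1532, 0.1818, 0.1182, 0.1676], E[r] = 0.1276, γ^t·E[r] = 0.061009, running G = 0.359544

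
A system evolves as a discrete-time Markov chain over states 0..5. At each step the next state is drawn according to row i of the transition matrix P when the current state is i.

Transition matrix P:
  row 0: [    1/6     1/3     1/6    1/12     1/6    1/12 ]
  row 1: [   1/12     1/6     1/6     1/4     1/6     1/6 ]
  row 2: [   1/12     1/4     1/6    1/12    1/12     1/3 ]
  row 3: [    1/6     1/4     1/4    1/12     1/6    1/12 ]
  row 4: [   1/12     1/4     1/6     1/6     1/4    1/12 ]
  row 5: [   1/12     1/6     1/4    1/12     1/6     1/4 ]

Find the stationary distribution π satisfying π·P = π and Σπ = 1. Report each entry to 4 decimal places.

Balance equations π_j = Σ_i π_i·P[i][j]:
  π_0 = 1/6·π_0 + 1/12·π_1 + 1/12·π_2 + 1/6·π_3 + 1/12·π_4 + 1/12·π_5
  π_1 = 1/3·π_0 + 1/6·π_1 + 1/4·π_2 + 1/4·π_3 + 1/4·π_4 + 1/6·π_5
  π_2 = 1/6·π_0 + 1/6·π_1 + 1/6·π_2 + 1/4·π_3 + 1/6·π_4 + 1/4·π_5
  π_3 = 1/12·π_0 + 1/4·π_1 + 1/12·π_2 + 1/12·π_3 + 1/6·π_4 + 1/12·π_5
  π_4 = 1/6·π_0 + 1/6·π_1 + 1/12·π_2 + 1/6·π_3 + 1/4·π_4 + 1/6·π_5
  normalize: π_0 + π_1 + π_2 + π_3 + π_4 + π_5 = 1
Solving the linear system gives exactly π = [3279/31793, 7148/31793, 6133/31793, 4276/31793, 5223/31793, 5734/31793].

π = [0.1031, 0.2248, 0.1929, 0.1345, 0.1643, 0.1804]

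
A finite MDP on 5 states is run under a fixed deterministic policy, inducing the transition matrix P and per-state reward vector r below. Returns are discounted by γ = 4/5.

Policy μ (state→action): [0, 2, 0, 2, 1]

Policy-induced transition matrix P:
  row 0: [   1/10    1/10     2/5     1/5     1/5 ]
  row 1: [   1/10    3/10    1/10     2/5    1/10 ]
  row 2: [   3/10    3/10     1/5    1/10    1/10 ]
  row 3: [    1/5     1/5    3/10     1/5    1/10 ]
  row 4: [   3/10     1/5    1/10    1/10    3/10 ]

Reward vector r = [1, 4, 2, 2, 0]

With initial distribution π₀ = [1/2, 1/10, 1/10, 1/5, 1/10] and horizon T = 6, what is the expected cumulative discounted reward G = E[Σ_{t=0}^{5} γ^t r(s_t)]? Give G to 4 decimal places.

t=0: π = [0.5000, 0.1000, 0.1000, 0.2000, 0.1000], E[r] = 1.5000, γ^t·E[r] = 1.500000, running G = 1.500000
t=1: π = [0.1600, 0.1700, 0.3000, 0.2000, 0.1700], E[r] = 1.8400, γ^t·E[r] = 1.472000, running G = 2.972000
t=2: π = [0.2140, 0.2310, 0.2180, 0.1870, 0.1500], E[r] = 1.9480, γ^t·E[r] = 1.246720, running G = 4.218720
t=3: π = [0.1923, 0.2235, 0.2234, 0.2094, 0.1514], E[r] = 1.9519, γ^t·E[r] = 0.999373, running G = 5.218093
t=4: π = [0.1959, 0.2255, 0.2219, 0.2072, 0.1495], E[r] = 1.9560, γ^t·E[r] = 0.801178, running G = 6.019270
t=5: π = [0.1950, 0.2251, 0.2224, 0.2080, 0.1495], E[r] = 1.9563, γ^t·E[r] = 0.641042, running G = 6.660312

G = 6.6603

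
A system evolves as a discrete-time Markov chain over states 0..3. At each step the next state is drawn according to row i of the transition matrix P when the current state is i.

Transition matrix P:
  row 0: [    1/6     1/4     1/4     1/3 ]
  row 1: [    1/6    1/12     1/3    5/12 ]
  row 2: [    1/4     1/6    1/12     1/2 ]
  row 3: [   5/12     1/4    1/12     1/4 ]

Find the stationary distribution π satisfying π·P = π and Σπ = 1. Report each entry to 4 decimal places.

Balance equations π_j = Σ_i π_i·P[i][j]:
  π_0 = 1/6·π_0 + 1/6·π_1 + 1/4·π_2 + 5/12·π_3
  π_1 = 1/4·π_0 + 1/12·π_1 + 1/6·π_2 + 1/4·π_3
  π_2 = 1/4·π_0 + 1/3·π_1 + 1/12·π_2 + 1/12·π_3
  normalize: π_0 + π_1 + π_2 + π_3 = 1
Solving the linear system gives exactly π = [704/2615, 527/2615, 467/2615, 917/2615].

π = [0.2692, 0.2015, 0.1786, 0.3507]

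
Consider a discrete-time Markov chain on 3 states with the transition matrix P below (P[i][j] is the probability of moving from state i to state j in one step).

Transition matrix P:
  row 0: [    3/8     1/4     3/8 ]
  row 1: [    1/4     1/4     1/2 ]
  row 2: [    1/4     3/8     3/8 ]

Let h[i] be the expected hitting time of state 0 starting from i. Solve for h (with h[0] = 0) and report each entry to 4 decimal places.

h = [0.0000, 4.0000, 4.0000]

First-step conditioning: h[0] = 0; for i ≠ 0, h[i] = 1 + Σ_k P[i][k]·h[k].
  h[1] = 1 + 1/4·h[1] + 1/2·h[2]
  h[2] = 1 + 3/8·h[1] + 3/8·h[2]
Solving the 2×2 linear system over states ≠ 0 gives exactly h = [0, 4, 4] (h[0] = 0 is the target).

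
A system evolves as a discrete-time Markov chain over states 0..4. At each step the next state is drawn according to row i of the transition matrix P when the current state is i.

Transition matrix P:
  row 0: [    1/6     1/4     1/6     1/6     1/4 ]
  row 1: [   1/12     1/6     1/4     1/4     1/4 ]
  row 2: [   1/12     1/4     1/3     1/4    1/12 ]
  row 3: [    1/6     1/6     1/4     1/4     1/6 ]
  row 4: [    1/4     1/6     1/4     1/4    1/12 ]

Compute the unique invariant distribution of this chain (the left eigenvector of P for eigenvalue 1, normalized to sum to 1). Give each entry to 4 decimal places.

π = [0.1417, 0.2001, 0.2598, 0.2382, 0.1602]

Balance equations π_j = Σ_i π_i·P[i][j]:
  π_0 = 1/6·π_0 + 1/12·π_1 + 1/12·π_2 + 1/6·π_3 + 1/4·π_4
  π_1 = 1/4·π_0 + 1/6·π_1 + 1/4·π_2 + 1/6·π_3 + 1/6·π_4
  π_2 = 1/6·π_0 + 1/4·π_1 + 1/3·π_2 + 1/4·π_3 + 1/4·π_4
  π_3 = 1/6·π_0 + 1/4·π_1 + 1/4·π_2 + 1/4·π_3 + 1/4·π_4
  normalize: π_0 + π_1 + π_2 + π_3 + π_4 = 1
Solving the linear system gives exactly π = [241/1701, 4085/20412, 442/1701, 2431/10206, 467/2916].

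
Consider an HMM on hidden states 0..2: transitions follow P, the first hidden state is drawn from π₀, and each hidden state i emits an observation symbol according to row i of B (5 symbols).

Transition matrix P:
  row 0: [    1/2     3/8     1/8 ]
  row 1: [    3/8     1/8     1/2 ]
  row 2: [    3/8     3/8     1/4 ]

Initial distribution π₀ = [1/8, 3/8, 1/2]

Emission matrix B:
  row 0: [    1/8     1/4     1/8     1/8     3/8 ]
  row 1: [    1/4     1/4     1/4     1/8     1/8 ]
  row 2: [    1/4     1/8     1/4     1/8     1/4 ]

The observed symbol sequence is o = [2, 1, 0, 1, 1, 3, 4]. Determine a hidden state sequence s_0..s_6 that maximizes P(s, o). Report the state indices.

t=0: δ = [1.562e-02, 9.375e-02, 1.250e-01]  (obs o_0=2)
t=1: δ = [1.172e-02, 1.172e-02, 5.859e-03]  ψ = [2, 2, 1]  (obs o_1=1)
t=2: δ = [7.324e-04, 1.099e-03, 1.465e-03]  ψ = [0, 0, 1]  (obs o_2=0)
t=3: δ = [1.373e-04, 1.373e-04, 6.866e-05]  ψ = [2, 2, 1]  (obs o_3=1)
t=4: δ = [1.717e-05, 1.287e-05, 8.583e-06]  ψ = [0, 0, 1]  (obs o_4=1)
t=5: δ = [1.073e-06, 8.047e-07, 8.047e-07]  ψ = [0, 0, 1]  (obs o_5=3)
t=6: δ = [2.012e-07, 5.029e-08, 1.006e-07]  ψ = [0, 0, 1]  (obs o_6=4)
backtrack: best end state = 0; path = [2, 1, 2, 0, 0, 0, 0]

path = [2, 1, 2, 0, 0, 0, 0]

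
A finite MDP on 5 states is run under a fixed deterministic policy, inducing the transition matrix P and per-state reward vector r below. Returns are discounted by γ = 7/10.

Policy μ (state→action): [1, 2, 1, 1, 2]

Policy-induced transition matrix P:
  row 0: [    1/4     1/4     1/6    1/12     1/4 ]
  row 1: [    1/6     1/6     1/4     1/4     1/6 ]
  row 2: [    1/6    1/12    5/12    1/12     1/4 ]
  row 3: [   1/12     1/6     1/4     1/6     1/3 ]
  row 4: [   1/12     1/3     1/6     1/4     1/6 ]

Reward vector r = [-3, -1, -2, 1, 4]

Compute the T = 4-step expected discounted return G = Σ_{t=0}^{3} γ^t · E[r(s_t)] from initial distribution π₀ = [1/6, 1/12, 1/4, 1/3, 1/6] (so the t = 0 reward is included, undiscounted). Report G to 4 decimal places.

G = -0.1139

t=0: π = [0.1667, 0.0833, 0.2500, 0.3333, 0.1667], E[r] = -0.0833, γ^t·E[r] = -0.083333, running G = -0.083333
t=1: π = [0.1389, 0.1875, 0.2639, 0.1528, 0.2569], E[r] = 0.0486, γ^t·E[r] = 0.034028, running G = -0.049306
t=2: π = [0.1441, 0.1991, 0.2610, 0.1701, 0.2257], E[r] = -0.0804, γ^t·E[r] = -0.039416, running G = -0.088721
t=3: π = [0.1457, 0.1945, 0.2627, 0.1683, 0.2288], E[r] = -0.0735, γ^t·E[r] = -0.025225, running G = -0.113947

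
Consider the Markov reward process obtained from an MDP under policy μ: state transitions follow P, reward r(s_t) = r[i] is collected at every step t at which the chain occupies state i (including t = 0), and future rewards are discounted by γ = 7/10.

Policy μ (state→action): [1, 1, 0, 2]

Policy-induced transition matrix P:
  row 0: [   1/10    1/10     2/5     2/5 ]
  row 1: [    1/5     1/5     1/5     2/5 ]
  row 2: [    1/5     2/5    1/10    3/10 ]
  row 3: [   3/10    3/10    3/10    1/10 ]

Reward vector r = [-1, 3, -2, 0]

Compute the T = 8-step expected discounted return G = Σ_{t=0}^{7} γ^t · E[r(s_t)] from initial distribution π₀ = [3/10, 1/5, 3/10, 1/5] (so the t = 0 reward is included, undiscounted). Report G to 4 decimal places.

G = -0.1486

t=0: π = [0.3000, 0.2000, 0.3000, 0.2000], E[r] = -0.3000, γ^t·E[r] = -0.300000, running G = -0.300000
t=1: π = [0.1900, 0.2500, 0.2500, 0.3100], E[r] = 0.0600, γ^t·E[r] = 0.042000, running G = -0.258000
t=2: π = [0.2120, 0.2620, 0.2440, 0.2820], E[r] = 0.0860, γ^t·E[r] = 0.042140, running G = -0.215860
t=3: π = [0.2070, 0.2558, 0.2462, 0.2910], E[r] = 0.0680, γ^t·E[r] = 0.023324, running G = -0.192536
t=4: π = [0.2084, 0.2576, 0.2459, 0.2881], E[r] = 0.0728, γ^t·E[r] = 0.017470, running G = -0.175066
t=5: π = [0.2080, 0.2571, 0.2459, 0.2890], E[r] = 0.0717, γ^t·E[r] = 0.012045, running G = -0.163022
t=6: π = [0.2081, 0.2573, 0.2459, 0.2887], E[r] = 0.0719, γ^t·E[r] = 0.008464, running G = -0.154558
t=7: π = [0.2081, 0.2572, 0.2459, 0.2888], E[r] = 0.0719, γ^t·E[r] = 0.005918, running G = -0.148640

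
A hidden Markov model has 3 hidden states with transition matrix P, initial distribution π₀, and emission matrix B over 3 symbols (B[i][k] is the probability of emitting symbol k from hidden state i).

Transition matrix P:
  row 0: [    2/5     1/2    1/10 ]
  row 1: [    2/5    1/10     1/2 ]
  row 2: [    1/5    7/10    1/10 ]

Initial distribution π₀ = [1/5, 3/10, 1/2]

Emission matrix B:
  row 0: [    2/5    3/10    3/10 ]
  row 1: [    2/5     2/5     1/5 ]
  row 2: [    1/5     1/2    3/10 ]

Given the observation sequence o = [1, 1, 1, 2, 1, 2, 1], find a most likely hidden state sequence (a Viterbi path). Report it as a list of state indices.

t=0: δ = [6.000e-02, 1.200e-01, 2.500e-01]  (obs o_0=1)
t=1: δ = [1.500e-02, 7.000e-02, 3.000e-02]  ψ = [2, 2, 1]  (obs o_1=1)
t=2: δ = [8.400e-03, 8.400e-03, 1.750e-02]  ψ = [1, 2, 1]  (obs o_2=1)
t=3: δ = [1.050e-03, 2.450e-03, 1.260e-03]  ψ = [2, 2, 1]  (obs o_3=2)
t=4: δ = [2.940e-04, 3.528e-04, 6.125e-04]  ψ = [1, 2, 1]  (obs o_4=1)
t=5: δ = [4.234e-05, 8.575e-05, 5.292e-05]  ψ = [1, 2, 1]  (obs o_5=2)
t=6: δ = [1.029e-05, 1.482e-05, 2.144e-05]  ψ = [1, 2, 1]  (obs o_6=1)
backtrack: best end state = 2; path = [2, 1, 2, 1, 2, 1, 2]

path = [2, 1, 2, 1, 2, 1, 2]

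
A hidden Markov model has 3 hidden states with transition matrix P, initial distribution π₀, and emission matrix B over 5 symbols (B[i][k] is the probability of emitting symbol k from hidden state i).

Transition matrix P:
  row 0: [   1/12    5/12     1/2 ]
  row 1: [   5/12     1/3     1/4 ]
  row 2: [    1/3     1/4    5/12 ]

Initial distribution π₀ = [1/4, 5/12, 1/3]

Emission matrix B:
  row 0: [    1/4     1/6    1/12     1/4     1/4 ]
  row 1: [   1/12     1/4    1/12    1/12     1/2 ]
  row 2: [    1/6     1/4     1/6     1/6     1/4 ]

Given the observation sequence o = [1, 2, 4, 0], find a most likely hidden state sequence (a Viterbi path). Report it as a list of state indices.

t=0: δ = [4.167e-02, 1.042e-01, 8.333e-02]  (obs o_0=1)
t=1: δ = [3.617e-03, 2.894e-03, 5.787e-03]  ψ = [1, 1, 2]  (obs o_1=2)
t=2: δ = [4.823e-04, 7.535e-04, 6.028e-04]  ψ = [2, 0, 2]  (obs o_2=4)
t=3: δ = [7.849e-05, 2.093e-05, 4.186e-05]  ψ = [1, 1, 2]  (obs o_3=0)
backtrack: best end state = 0; path = [1, 0, 1, 0]

path = [1, 0, 1, 0]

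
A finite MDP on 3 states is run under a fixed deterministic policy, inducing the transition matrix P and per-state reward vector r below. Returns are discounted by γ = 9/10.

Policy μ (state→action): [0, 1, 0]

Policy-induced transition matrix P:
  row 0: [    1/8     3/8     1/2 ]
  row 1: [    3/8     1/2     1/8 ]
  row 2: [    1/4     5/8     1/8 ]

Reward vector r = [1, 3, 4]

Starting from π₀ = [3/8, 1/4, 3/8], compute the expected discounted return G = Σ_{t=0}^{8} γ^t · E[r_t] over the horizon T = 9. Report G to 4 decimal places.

t=0: π = [0.3750, 0.2500, 0.3750], E[r] = 2.6250, γ^t·E[r] = 2.625000, running G = 2.625000
t=1: π = [0.2344, 0.5000, 0.2656], E[r] = 2.7969, γ^t·E[r] = 2.517188, running G = 5.142188
t=2: π = [0.2832, 0.5039, 0.2129], E[r] = 2.6465, γ^t·E[r] = 2.143652, running G = 7.285840
t=3: π = [0.2776, 0.4912, 0.2312], E[r] = 2.6760, γ^t·E[r] = 1.950823, running G = 9.236662
t=4: π = [0.2767, 0.4942, 0.2291], E[r] = 2.6757, γ^t·E[r] = 1.755520, running G = 10.992182
t=5: π = [0.2772, 0.4940, 0.2288], E[r] = 2.6744, γ^t·E[r] = 1.579200, running G = 12.571382
t=6: π = [0.2771, 0.4939, 0.2289], E[r] = 2.6747, γ^t·E[r] = 1.421461, running G = 13.992843
t=7: π = [0.2771, 0.4940, 0.2289], E[r] = 2.6747, γ^t·E[r] = 1.279303, running G = 15.272147
t=8: π = [0.2771, 0.4940, 0.2289], E[r] = 2.6747, γ^t·E[r] = 1.151369, running G = 16.423516

G = 16.4235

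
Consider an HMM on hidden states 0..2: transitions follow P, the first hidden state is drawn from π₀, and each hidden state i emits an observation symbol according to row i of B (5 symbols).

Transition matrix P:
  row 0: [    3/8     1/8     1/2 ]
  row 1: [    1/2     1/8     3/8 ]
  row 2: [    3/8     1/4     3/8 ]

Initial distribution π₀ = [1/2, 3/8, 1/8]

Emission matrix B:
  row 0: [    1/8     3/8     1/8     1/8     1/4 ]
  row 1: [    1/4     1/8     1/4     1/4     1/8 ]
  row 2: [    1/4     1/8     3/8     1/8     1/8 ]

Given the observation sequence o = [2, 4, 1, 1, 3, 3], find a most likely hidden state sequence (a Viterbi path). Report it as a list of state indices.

path = [1, 0, 0, 0, 2, 1]

t=0: δ = [6.250e-02, 9.375e-02, 4.688e-02]  (obs o_0=2)
t=1: δ = [1.172e-02, 1.465e-03, 4.395e-03]  ψ = [1, 1, 1]  (obs o_1=4)
t=2: δ = [1.648e-03, 1.831e-04, 7.324e-04]  ψ = [0, 0, 0]  (obs o_2=1)
t=3: δ = [2.317e-04, 2.575e-05, 1.030e-04]  ψ = [0, 0, 0]  (obs o_3=1)
t=4: δ = [1.086e-05, 7.242e-06, 1.448e-05]  ψ = [0, 0, 0]  (obs o_4=3)
t=5: δ = [6.789e-07, 9.052e-07, 6.789e-07]  ψ = [2, 2, 0]  (obs o_5=3)
backtrack: best end state = 1; path = [1, 0, 0, 0, 2, 1]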